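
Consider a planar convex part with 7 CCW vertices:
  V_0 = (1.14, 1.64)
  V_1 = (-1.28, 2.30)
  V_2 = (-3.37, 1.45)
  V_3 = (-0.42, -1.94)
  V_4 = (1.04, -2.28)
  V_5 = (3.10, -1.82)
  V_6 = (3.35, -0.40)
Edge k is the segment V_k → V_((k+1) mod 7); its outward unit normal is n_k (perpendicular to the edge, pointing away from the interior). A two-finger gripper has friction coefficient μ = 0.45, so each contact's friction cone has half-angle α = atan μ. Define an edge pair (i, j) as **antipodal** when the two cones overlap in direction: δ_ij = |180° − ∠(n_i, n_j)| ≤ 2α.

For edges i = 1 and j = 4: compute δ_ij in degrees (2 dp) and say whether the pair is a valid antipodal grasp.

δ = 9.54°, valid

α = atan 0.45 = 24.23°;  2α = 48.46°
edge 1: e_1 = (-2.09, -0.85);  n_1 = (-0.3767, +0.9263)
edge 4: e_4 = (+2.06, +0.46);  n_4 = (+0.2179, -0.9760)
∠(n_1, n_4) = 170.46°
δ = |180° − 170.46°| = 9.54°
9.54° ≤ 2α = 48.46°  →  valid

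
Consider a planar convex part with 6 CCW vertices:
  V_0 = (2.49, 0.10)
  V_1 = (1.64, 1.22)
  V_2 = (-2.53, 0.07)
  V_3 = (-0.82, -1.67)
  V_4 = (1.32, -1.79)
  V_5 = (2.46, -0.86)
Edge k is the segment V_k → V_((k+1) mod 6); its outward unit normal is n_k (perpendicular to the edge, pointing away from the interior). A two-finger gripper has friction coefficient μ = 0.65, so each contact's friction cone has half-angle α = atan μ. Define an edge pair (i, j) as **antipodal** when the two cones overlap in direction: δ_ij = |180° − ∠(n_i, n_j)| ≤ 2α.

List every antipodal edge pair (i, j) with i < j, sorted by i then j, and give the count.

α = atan 0.65 = 33.02°;  2α = 66.05°
n_0 = (+0.7966, +0.6045)
n_1 = (-0.2659, +0.9640)
n_2 = (-0.7132, -0.7009)
n_3 = (-0.0560, -0.9984)
n_4 = (+0.6321, -0.7749)
n_5 = (+0.9995, -0.0312)
  (0,1): δ = 111.78°  ·
  (0,2): δ = 7.31°  ✓
  (0,3): δ = 49.59°  ✓
  (0,4): δ = 92.01°  ·
  (0,5): δ = 141.01°  ·
  (1,2): δ = 60.92°  ✓
  (1,3): δ = 18.63°  ✓
  (1,4): δ = 23.79°  ✓
  (1,5): δ = 72.79°  ·
  (2,3): δ = 137.71°  ·
  (2,4): δ = 95.29°  ·
  (2,5): δ = 46.29°  ✓
  (3,4): δ = 137.58°  ·
  (3,5): δ = 88.58°  ·
  (4,5): δ = 131.00°  ·
antipodal pairs: 6

count = 6; pairs: (0,2), (0,3), (1,2), (1,3), (1,4), (2,5)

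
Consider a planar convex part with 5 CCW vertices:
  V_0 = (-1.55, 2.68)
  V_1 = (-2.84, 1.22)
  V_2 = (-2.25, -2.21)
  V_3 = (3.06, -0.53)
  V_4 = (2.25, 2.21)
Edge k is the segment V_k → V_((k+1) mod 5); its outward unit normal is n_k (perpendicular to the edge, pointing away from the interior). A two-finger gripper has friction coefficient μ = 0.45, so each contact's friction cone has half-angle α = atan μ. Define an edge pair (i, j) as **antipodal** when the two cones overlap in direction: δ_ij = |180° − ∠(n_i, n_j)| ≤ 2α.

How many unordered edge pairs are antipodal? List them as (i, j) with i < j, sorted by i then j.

α = atan 0.45 = 24.23°;  2α = 48.46°
n_0 = (-0.7494, +0.6621)
n_1 = (-0.9855, -0.1695)
n_2 = (+0.3016, -0.9534)
n_3 = (+0.9590, +0.2835)
n_4 = (+0.1227, +0.9924)
  (0,1): δ = 128.78°  ·
  (0,2): δ = 30.98°  ✓
  (0,3): δ = 57.93°  ·
  (0,4): δ = 124.41°  ·
  (1,2): δ = 82.20°  ·
  (1,3): δ = 6.71°  ✓
  (1,4): δ = 73.19°  ·
  (2,3): δ = 91.09°  ·
  (2,4): δ = 24.61°  ✓
  (3,4): δ = 113.52°  ·
antipodal pairs: 3

count = 3; pairs: (0,2), (1,3), (2,4)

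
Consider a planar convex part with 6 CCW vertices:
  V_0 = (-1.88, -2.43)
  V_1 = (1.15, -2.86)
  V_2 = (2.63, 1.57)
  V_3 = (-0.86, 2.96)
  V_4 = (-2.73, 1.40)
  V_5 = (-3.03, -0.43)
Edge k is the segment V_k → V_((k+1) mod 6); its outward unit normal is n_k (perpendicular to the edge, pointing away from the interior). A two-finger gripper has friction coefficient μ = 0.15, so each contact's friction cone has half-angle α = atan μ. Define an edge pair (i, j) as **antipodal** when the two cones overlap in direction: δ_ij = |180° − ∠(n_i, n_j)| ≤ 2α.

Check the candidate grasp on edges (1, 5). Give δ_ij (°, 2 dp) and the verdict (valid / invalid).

α = atan 0.15 = 8.53°;  2α = 17.06°
edge 1: e_1 = (+1.48, +4.43);  n_1 = (+0.9485, -0.3169)
edge 5: e_5 = (+1.15, -2.00);  n_5 = (-0.8669, -0.4985)
∠(n_1, n_5) = 131.63°
δ = |180° − 131.63°| = 48.37°
48.37° > 2α = 17.06°  →  invalid

δ = 48.37°, invalid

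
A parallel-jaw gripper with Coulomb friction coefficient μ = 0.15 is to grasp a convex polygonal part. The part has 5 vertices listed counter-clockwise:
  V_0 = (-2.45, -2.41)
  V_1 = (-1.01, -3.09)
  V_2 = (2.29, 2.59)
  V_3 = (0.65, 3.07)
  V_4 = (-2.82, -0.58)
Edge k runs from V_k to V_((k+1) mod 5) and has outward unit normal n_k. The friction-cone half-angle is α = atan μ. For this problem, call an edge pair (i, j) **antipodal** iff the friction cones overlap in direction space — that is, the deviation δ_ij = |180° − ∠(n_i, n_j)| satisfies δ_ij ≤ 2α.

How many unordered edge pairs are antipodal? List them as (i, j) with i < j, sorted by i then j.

α = atan 0.15 = 8.53°;  2α = 17.06°
n_0 = (-0.4270, -0.9042)
n_1 = (+0.8647, -0.5024)
n_2 = (+0.2809, +0.9597)
n_3 = (-0.7248, +0.6890)
n_4 = (-0.9802, -0.1982)
  (0,1): δ = 94.88°  ·
  (0,2): δ = 8.96°  ✓
  (0,3): δ = 71.73°  ·
  (0,4): δ = 126.71°  ·
  (1,2): δ = 76.16°  ·
  (1,3): δ = 13.40°  ✓
  (1,4): δ = 41.59°  ·
  (2,3): δ = 117.24°  ·
  (2,4): δ = 62.26°  ·
  (3,4): δ = 125.02°  ·
antipodal pairs: 2

count = 2; pairs: (0,2), (1,3)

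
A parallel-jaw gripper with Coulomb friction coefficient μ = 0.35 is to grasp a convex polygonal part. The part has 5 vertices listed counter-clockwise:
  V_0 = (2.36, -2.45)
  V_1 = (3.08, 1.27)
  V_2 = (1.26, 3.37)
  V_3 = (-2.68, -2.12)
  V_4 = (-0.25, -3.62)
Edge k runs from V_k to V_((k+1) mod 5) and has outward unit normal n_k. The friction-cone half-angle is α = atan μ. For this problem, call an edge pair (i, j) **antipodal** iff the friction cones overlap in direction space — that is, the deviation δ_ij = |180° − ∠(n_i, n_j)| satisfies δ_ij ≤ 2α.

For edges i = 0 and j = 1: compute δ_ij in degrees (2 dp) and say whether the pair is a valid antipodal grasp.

α = atan 0.35 = 19.29°;  2α = 38.58°
edge 0: e_0 = (+0.72, +3.72);  n_0 = (+0.9818, -0.1900)
edge 1: e_1 = (-1.82, +2.10);  n_1 = (+0.7557, +0.6549)
∠(n_0, n_1) = 51.87°
δ = |180° − 51.87°| = 128.13°
128.13° > 2α = 38.58°  →  invalid

δ = 128.13°, invalid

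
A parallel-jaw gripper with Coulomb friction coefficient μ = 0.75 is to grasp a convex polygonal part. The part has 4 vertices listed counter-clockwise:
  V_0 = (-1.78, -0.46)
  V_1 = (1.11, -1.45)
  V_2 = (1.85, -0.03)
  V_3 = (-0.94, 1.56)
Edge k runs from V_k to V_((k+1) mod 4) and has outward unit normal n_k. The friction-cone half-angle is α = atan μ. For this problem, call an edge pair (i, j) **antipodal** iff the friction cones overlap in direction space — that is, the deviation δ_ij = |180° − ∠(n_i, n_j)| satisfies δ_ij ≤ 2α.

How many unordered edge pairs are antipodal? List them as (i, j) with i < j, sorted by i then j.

count = 2; pairs: (0,2), (1,3)

α = atan 0.75 = 36.87°;  2α = 73.74°
n_0 = (-0.3241, -0.9460)
n_1 = (+0.8868, -0.4621)
n_2 = (+0.4951, +0.8688)
n_3 = (-0.9233, +0.3840)
  (0,1): δ = 98.62°  ·
  (0,2): δ = 10.77°  ✓
  (0,3): δ = 86.33°  ·
  (1,2): δ = 92.15°  ·
  (1,3): δ = 4.95°  ✓
  (2,3): δ = 82.90°  ·
antipodal pairs: 2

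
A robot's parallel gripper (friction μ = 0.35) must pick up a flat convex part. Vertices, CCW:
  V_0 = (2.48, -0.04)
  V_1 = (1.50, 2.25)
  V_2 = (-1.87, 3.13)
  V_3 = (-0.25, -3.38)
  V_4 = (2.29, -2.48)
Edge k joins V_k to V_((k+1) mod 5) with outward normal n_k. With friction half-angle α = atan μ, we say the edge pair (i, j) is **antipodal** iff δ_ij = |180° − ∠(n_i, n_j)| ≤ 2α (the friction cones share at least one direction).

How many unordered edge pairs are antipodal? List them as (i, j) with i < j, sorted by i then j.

count = 3; pairs: (0,2), (1,3), (2,4)

α = atan 0.35 = 19.29°;  2α = 38.58°
n_0 = (+0.9194, +0.3934)
n_1 = (+0.2527, +0.9676)
n_2 = (-0.9704, -0.2415)
n_3 = (+0.3340, -0.9426)
n_4 = (+0.9970, -0.0776)
  (0,1): δ = 127.80°  ·
  (0,2): δ = 9.19°  ✓
  (0,3): δ = 86.34°  ·
  (0,4): δ = 152.38°  ·
  (1,2): δ = 61.39°  ·
  (1,3): δ = 34.15°  ✓
  (1,4): δ = 100.18°  ·
  (2,3): δ = 84.46°  ·
  (2,4): δ = 18.43°  ✓
  (3,4): δ = 113.96°  ·
antipodal pairs: 3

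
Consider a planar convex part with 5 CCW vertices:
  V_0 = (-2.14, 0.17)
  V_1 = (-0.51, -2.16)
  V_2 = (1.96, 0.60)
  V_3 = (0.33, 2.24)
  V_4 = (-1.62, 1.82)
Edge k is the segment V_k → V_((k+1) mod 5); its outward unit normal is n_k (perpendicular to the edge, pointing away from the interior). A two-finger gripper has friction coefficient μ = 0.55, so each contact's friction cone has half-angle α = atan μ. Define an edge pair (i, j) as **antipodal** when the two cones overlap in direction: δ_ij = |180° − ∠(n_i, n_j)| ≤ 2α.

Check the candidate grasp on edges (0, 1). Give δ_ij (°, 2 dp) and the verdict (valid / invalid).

δ = 76.80°, invalid

α = atan 0.55 = 28.81°;  2α = 57.62°
edge 0: e_0 = (+1.63, -2.33);  n_0 = (-0.8194, -0.5732)
edge 1: e_1 = (+2.47, +2.76);  n_1 = (+0.7452, -0.6669)
∠(n_0, n_1) = 103.20°
δ = |180° − 103.20°| = 76.80°
76.80° > 2α = 57.62°  →  invalid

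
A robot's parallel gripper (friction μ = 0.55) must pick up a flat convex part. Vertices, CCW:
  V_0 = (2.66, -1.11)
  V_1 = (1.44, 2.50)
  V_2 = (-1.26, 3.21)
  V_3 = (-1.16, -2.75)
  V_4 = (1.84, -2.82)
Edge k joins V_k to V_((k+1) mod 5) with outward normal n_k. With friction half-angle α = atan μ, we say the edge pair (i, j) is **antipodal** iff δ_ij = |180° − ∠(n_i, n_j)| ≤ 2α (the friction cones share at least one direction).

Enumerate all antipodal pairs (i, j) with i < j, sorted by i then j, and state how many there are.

count = 3; pairs: (0,2), (1,3), (2,4)

α = atan 0.55 = 28.81°;  2α = 57.62°
n_0 = (+0.9474, +0.3202)
n_1 = (+0.2543, +0.9671)
n_2 = (-0.9999, -0.0168)
n_3 = (-0.0233, -0.9997)
n_4 = (+0.9017, -0.4324)
  (0,1): δ = 123.41°  ·
  (0,2): δ = 17.71°  ✓
  (0,3): δ = 69.99°  ·
  (0,4): δ = 135.71°  ·
  (1,2): δ = 74.31°  ·
  (1,3): δ = 13.40°  ✓
  (1,4): δ = 79.11°  ·
  (2,3): δ = 92.30°  ·
  (2,4): δ = 26.58°  ✓
  (3,4): δ = 114.28°  ·
antipodal pairs: 3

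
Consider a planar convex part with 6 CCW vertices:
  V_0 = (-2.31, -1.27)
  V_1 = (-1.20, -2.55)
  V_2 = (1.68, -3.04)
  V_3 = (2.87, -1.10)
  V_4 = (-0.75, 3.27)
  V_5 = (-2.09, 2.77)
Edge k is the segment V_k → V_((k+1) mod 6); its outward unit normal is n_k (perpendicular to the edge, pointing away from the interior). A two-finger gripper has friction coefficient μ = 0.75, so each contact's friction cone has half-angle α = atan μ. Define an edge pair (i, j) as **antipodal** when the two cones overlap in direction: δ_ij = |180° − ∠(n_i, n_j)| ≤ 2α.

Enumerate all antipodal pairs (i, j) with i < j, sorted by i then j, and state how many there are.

α = atan 0.75 = 36.87°;  2α = 73.74°
n_0 = (-0.7555, -0.6552)
n_1 = (-0.1677, -0.9858)
n_2 = (+0.8524, -0.5229)
n_3 = (+0.7701, +0.6379)
n_4 = (-0.3496, +0.9369)
n_5 = (-0.9985, +0.0544)
  (0,1): δ = 140.59°  ·
  (0,2): δ = 72.46°  ✓
  (0,3): δ = 1.29°  ✓
  (0,4): δ = 69.53°  ✓
  (0,5): δ = 135.95°  ·
  (1,2): δ = 111.87°  ·
  (1,3): δ = 40.71°  ✓
  (1,4): δ = 30.12°  ✓
  (1,5): δ = 96.54°  ·
  (2,3): δ = 108.84°  ·
  (2,4): δ = 38.01°  ✓
  (2,5): δ = 28.41°  ✓
  (3,4): δ = 109.18°  ·
  (3,5): δ = 42.75°  ✓
  (4,5): δ = 113.58°  ·
antipodal pairs: 8

count = 8; pairs: (0,2), (0,3), (0,4), (1,3), (1,4), (2,4), (2,5), (3,5)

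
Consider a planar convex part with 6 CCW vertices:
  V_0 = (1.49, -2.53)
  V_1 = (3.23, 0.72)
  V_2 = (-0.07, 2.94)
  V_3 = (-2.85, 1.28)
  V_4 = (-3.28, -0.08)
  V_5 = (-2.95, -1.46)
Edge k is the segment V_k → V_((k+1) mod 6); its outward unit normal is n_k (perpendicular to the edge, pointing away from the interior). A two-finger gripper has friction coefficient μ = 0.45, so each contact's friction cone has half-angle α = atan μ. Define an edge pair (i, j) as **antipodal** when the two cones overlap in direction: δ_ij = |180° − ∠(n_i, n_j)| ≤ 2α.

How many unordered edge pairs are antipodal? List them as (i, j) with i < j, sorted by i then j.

count = 6; pairs: (0,2), (0,3), (0,4), (1,4), (1,5), (2,5)

α = atan 0.45 = 24.23°;  2α = 48.46°
n_0 = (+0.8816, -0.4720)
n_1 = (+0.5582, +0.8297)
n_2 = (-0.5127, +0.8586)
n_3 = (-0.9535, +0.3015)
n_4 = (-0.9726, -0.2326)
n_5 = (-0.2343, -0.9722)
  (0,1): δ = 95.77°  ·
  (0,2): δ = 30.99°  ✓
  (0,3): δ = 10.62°  ✓
  (0,4): δ = 41.61°  ✓
  (0,5): δ = 104.61°  ·
  (1,2): δ = 115.23°  ·
  (1,3): δ = 73.62°  ·
  (1,4): δ = 42.62°  ✓
  (1,5): δ = 20.38°  ✓
  (2,3): δ = 138.39°  ·
  (2,4): δ = 107.39°  ·
  (2,5): δ = 44.39°  ✓
  (3,4): δ = 149.01°  ·
  (3,5): δ = 86.00°  ·
  (4,5): δ = 117.00°  ·
antipodal pairs: 6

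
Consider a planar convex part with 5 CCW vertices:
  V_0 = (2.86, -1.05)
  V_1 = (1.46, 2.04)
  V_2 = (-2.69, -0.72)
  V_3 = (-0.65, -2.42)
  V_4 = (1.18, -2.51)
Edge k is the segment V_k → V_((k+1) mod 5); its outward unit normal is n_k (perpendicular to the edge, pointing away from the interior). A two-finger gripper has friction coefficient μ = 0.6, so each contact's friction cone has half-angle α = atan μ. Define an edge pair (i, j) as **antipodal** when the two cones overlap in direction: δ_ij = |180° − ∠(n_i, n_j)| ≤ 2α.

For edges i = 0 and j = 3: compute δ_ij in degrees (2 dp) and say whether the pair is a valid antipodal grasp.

δ = 62.81°, invalid

α = atan 0.6 = 30.96°;  2α = 61.93°
edge 0: e_0 = (-1.40, +3.09);  n_0 = (+0.9109, +0.4127)
edge 3: e_3 = (+1.83, -0.09);  n_3 = (-0.0491, -0.9988)
∠(n_0, n_3) = 117.19°
δ = |180° − 117.19°| = 62.81°
62.81° > 2α = 61.93°  →  invalid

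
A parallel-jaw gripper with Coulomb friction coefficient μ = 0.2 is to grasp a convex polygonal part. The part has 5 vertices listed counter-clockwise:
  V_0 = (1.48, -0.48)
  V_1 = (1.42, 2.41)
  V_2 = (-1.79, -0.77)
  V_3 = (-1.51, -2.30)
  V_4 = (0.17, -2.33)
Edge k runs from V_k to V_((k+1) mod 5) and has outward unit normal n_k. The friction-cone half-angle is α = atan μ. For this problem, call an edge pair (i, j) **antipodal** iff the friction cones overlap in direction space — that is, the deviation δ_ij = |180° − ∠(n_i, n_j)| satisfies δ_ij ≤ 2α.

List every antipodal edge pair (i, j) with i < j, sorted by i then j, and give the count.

count = 2; pairs: (0,2), (1,4)

α = atan 0.2 = 11.31°;  2α = 22.62°
n_0 = (+0.9998, +0.0208)
n_1 = (-0.7038, +0.7104)
n_2 = (-0.9837, -0.1800)
n_3 = (-0.0179, -0.9998)
n_4 = (+0.8161, -0.5779)
  (0,1): δ = 46.46°  ·
  (0,2): δ = 9.18°  ✓
  (0,3): δ = 87.79°  ·
  (0,4): δ = 143.51°  ·
  (1,2): δ = 124.36°  ·
  (1,3): δ = 45.75°  ·
  (1,4): δ = 9.97°  ✓
  (2,3): δ = 101.39°  ·
  (2,4): δ = 45.67°  ·
  (3,4): δ = 124.28°  ·
antipodal pairs: 2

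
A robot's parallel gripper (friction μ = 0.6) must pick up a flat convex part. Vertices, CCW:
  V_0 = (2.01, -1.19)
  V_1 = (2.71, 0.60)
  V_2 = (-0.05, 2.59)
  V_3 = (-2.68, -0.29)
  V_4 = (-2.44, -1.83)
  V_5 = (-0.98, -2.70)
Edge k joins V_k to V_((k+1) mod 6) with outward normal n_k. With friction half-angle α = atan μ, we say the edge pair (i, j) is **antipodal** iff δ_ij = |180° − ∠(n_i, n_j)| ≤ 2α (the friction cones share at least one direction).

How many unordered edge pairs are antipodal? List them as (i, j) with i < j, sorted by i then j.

α = atan 0.6 = 30.96°;  2α = 61.93°
n_0 = (+0.9313, -0.3642)
n_1 = (+0.5848, +0.8111)
n_2 = (-0.7384, +0.6743)
n_3 = (-0.9881, -0.1540)
n_4 = (-0.5119, -0.8590)
n_5 = (+0.4508, -0.8926)
  (0,1): δ = 104.43°  ·
  (0,2): δ = 21.04°  ✓
  (0,3): δ = 30.22°  ✓
  (0,4): δ = 80.57°  ·
  (0,5): δ = 138.15°  ·
  (1,2): δ = 96.61°  ·
  (1,3): δ = 45.35°  ✓
  (1,4): δ = 5.00°  ✓
  (1,5): δ = 62.59°  ·
  (2,3): δ = 128.74°  ·
  (2,4): δ = 78.39°  ·
  (2,5): δ = 20.80°  ✓
  (3,4): δ = 129.65°  ·
  (3,5): δ = 72.06°  ·
  (4,5): δ = 122.42°  ·
antipodal pairs: 5

count = 5; pairs: (0,2), (0,3), (1,3), (1,4), (2,5)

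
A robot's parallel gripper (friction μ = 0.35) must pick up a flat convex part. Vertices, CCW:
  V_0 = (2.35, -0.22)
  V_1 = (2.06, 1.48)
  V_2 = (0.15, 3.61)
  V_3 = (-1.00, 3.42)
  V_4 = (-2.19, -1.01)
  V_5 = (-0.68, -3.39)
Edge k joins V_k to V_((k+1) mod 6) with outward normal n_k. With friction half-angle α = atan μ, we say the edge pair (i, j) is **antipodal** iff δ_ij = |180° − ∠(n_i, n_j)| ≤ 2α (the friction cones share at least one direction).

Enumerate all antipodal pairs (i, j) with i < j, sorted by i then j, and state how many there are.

count = 5; pairs: (0,3), (0,4), (1,4), (2,5), (3,5)

α = atan 0.35 = 19.29°;  2α = 38.58°
n_0 = (+0.9858, +0.1682)
n_1 = (+0.7445, +0.6676)
n_2 = (-0.1630, +0.9866)
n_3 = (-0.9658, +0.2594)
n_4 = (-0.8444, -0.5357)
n_5 = (+0.7229, -0.6910)
  (0,1): δ = 147.80°  ·
  (0,2): δ = 90.30°  ·
  (0,3): δ = 24.72°  ✓
  (0,4): δ = 22.71°  ✓
  (0,5): δ = 126.61°  ·
  (1,2): δ = 122.50°  ·
  (1,3): δ = 56.92°  ·
  (1,4): δ = 9.49°  ✓
  (1,5): δ = 94.41°  ·
  (2,3): δ = 114.42°  ·
  (2,4): δ = 66.99°  ·
  (2,5): δ = 36.91°  ✓
  (3,4): δ = 132.57°  ·
  (3,5): δ = 28.67°  ✓
  (4,5): δ = 76.10°  ·
antipodal pairs: 5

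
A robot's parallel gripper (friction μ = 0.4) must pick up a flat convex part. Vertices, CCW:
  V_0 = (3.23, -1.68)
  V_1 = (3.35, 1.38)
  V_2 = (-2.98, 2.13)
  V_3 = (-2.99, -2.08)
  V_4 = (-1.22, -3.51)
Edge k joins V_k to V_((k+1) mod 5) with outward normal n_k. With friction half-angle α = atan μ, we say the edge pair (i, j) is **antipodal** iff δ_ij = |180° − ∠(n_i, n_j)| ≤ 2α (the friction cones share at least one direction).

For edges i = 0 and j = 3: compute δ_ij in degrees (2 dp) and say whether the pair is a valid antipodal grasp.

δ = 53.31°, invalid

α = atan 0.4 = 21.80°;  2α = 43.60°
edge 0: e_0 = (+0.12, +3.06);  n_0 = (+0.9992, -0.0392)
edge 3: e_3 = (+1.77, -1.43);  n_3 = (-0.6284, -0.7779)
∠(n_0, n_3) = 126.69°
δ = |180° − 126.69°| = 53.31°
53.31° > 2α = 43.60°  →  invalid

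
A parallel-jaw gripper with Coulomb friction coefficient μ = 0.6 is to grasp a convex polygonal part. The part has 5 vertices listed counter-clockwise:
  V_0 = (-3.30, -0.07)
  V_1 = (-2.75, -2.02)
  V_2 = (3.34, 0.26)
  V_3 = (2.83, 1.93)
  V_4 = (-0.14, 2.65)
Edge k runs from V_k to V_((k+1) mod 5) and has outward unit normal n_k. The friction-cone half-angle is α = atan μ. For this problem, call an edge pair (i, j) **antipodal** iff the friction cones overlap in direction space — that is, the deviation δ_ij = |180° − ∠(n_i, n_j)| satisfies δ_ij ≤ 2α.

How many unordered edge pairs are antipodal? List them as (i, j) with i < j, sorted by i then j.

count = 4; pairs: (0,2), (0,3), (1,3), (1,4)

α = atan 0.6 = 30.96°;  2α = 61.93°
n_0 = (-0.9624, -0.2715)
n_1 = (+0.3506, -0.9365)
n_2 = (+0.9564, +0.2921)
n_3 = (+0.2356, +0.9719)
n_4 = (-0.6524, +0.7579)
  (0,1): δ = 85.23°  ·
  (0,2): δ = 1.23°  ✓
  (0,3): δ = 60.62°  ✓
  (0,4): δ = 114.97°  ·
  (1,2): δ = 93.54°  ·
  (1,3): δ = 34.15°  ✓
  (1,4): δ = 20.20°  ✓
  (2,3): δ = 120.61°  ·
  (2,4): δ = 66.26°  ·
  (3,4): δ = 125.65°  ·
antipodal pairs: 4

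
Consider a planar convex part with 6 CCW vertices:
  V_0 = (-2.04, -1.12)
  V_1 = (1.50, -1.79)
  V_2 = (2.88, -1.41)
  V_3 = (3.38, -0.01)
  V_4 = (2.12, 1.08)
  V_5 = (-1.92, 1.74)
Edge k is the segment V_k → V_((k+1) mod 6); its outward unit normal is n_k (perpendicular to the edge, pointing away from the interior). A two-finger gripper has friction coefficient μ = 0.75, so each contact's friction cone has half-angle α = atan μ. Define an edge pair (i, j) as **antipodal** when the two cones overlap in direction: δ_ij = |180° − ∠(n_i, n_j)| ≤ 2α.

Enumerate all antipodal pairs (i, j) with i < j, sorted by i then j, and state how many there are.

count = 7; pairs: (0,3), (0,4), (1,3), (1,4), (1,5), (2,5), (3,5)

α = atan 0.75 = 36.87°;  2α = 73.74°
n_0 = (-0.1860, -0.9826)
n_1 = (+0.2655, -0.9641)
n_2 = (+0.9417, -0.3363)
n_3 = (+0.6542, +0.7563)
n_4 = (+0.1612, +0.9869)
n_5 = (-0.9991, +0.0419)
  (0,1): δ = 153.89°  ·
  (0,2): δ = 98.94°  ·
  (0,3): δ = 30.15°  ✓
  (0,4): δ = 1.44°  ✓
  (0,5): δ = 98.31°  ·
  (1,2): δ = 125.05°  ·
  (1,3): δ = 56.26°  ✓
  (1,4): δ = 24.67°  ✓
  (1,5): δ = 72.20°  ✓
  (2,3): δ = 111.21°  ·
  (2,4): δ = 79.62°  ·
  (2,5): δ = 17.25°  ✓
  (3,4): δ = 148.42°  ·
  (3,5): δ = 51.54°  ✓
  (4,5): δ = 83.12°  ·
antipodal pairs: 7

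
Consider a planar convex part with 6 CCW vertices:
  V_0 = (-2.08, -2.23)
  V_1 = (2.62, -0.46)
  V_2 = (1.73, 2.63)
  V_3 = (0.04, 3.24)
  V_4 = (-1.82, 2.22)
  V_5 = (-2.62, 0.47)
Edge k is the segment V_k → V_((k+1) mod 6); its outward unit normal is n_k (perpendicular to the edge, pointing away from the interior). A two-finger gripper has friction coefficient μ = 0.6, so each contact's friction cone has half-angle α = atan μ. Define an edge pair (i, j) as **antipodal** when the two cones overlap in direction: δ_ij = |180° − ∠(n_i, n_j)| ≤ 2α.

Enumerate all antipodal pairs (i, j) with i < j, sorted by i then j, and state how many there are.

α = atan 0.6 = 30.96°;  2α = 61.93°
n_0 = (+0.3524, -0.9358)
n_1 = (+0.9609, +0.2768)
n_2 = (+0.3395, +0.9406)
n_3 = (-0.4808, +0.8768)
n_4 = (-0.9095, +0.4158)
n_5 = (-0.9806, -0.1961)
  (0,1): δ = 94.57°  ·
  (0,2): δ = 40.48°  ✓
  (0,3): δ = 8.10°  ✓
  (0,4): δ = 44.80°  ✓
  (0,5): δ = 80.67°  ·
  (1,2): δ = 125.91°  ·
  (1,3): δ = 77.33°  ·
  (1,4): δ = 40.63°  ✓
  (1,5): δ = 4.76°  ✓
  (2,3): δ = 131.41°  ·
  (2,4): δ = 94.72°  ·
  (2,5): δ = 58.84°  ✓
  (3,4): δ = 143.31°  ·
  (3,5): δ = 107.43°  ·
  (4,5): δ = 144.12°  ·
antipodal pairs: 6

count = 6; pairs: (0,2), (0,3), (0,4), (1,4), (1,5), (2,5)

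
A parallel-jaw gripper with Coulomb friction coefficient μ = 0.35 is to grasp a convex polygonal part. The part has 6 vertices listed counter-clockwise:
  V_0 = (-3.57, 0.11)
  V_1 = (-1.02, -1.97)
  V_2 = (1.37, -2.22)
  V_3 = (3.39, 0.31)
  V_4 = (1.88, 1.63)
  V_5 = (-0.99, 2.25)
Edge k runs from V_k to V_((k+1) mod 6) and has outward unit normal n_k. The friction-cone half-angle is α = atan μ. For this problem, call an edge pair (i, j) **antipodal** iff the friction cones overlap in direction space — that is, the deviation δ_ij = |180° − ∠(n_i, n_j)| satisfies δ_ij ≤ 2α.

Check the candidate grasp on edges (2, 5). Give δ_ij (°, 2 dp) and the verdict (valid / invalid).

δ = 11.72°, valid

α = atan 0.35 = 19.29°;  2α = 38.58°
edge 2: e_2 = (+2.02, +2.53);  n_2 = (+0.7815, -0.6239)
edge 5: e_5 = (-2.58, -2.14);  n_5 = (-0.6384, +0.7697)
∠(n_2, n_5) = 168.28°
δ = |180° − 168.28°| = 11.72°
11.72° ≤ 2α = 38.58°  →  valid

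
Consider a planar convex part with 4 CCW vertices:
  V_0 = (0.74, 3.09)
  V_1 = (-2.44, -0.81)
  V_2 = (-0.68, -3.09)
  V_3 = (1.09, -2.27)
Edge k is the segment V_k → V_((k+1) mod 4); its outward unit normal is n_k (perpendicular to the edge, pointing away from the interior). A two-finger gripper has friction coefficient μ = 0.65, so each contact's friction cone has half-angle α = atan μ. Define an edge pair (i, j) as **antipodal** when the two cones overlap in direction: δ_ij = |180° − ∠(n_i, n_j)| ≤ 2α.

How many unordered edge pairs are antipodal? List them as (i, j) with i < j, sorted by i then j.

α = atan 0.65 = 33.02°;  2α = 66.05°
n_0 = (-0.7750, +0.6319)
n_1 = (-0.7916, -0.6111)
n_2 = (+0.4204, -0.9074)
n_3 = (+0.9979, +0.0652)
  (0,1): δ = 103.14°  ·
  (0,2): δ = 25.95°  ✓
  (0,3): δ = 42.93°  ✓
  (1,2): δ = 102.81°  ·
  (1,3): δ = 33.93°  ✓
  (2,3): δ = 111.12°  ·
antipodal pairs: 3

count = 3; pairs: (0,2), (0,3), (1,3)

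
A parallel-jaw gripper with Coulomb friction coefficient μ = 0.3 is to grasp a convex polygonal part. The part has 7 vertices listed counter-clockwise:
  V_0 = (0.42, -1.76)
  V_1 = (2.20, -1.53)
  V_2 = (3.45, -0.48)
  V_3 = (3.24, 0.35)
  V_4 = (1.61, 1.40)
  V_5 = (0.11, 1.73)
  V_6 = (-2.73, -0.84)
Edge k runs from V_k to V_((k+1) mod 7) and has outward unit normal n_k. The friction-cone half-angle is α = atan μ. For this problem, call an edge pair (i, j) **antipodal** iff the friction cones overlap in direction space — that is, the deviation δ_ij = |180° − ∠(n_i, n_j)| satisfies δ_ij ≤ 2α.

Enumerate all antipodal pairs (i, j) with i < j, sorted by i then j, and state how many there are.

α = atan 0.3 = 16.70°;  2α = 33.40°
n_0 = (+0.1281, -0.9918)
n_1 = (+0.6432, -0.7657)
n_2 = (+0.9695, +0.2453)
n_3 = (+0.5415, +0.8407)
n_4 = (+0.2149, +0.9766)
n_5 = (-0.6710, +0.7415)
n_6 = (-0.2804, -0.9599)
  (0,1): δ = 147.33°  ·
  (0,2): δ = 83.16°  ·
  (0,3): δ = 40.15°  ·
  (0,4): δ = 19.77°  ✓
  (0,5): δ = 34.78°  ·
  (0,6): δ = 156.36°  ·
  (1,2): δ = 115.83°  ·
  (1,3): δ = 72.82°  ·
  (1,4): δ = 52.44°  ·
  (1,5): δ = 2.11°  ✓
  (1,6): δ = 123.69°  ·
  (2,3): δ = 136.99°  ·
  (2,4): δ = 116.61°  ·
  (2,5): δ = 62.06°  ·
  (2,6): δ = 59.52°  ·
  (3,4): δ = 159.62°  ·
  (3,5): δ = 105.07°  ·
  (3,6): δ = 16.51°  ✓
  (4,5): δ = 125.45°  ·
  (4,6): δ = 3.87°  ✓
  (5,6): δ = 58.42°  ·
antipodal pairs: 4

count = 4; pairs: (0,4), (1,5), (3,6), (4,6)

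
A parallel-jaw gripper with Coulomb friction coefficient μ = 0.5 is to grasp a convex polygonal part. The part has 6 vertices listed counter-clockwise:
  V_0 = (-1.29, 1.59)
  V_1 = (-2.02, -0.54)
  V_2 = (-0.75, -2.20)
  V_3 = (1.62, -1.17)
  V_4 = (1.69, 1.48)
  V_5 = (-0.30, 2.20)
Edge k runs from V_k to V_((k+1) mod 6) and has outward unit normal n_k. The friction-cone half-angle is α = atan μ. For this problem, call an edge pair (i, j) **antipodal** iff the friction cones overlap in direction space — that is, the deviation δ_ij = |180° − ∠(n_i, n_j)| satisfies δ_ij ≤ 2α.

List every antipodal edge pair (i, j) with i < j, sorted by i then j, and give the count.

α = atan 0.5 = 26.57°;  2α = 53.13°
n_0 = (-0.9460, +0.3242)
n_1 = (-0.7942, -0.6076)
n_2 = (+0.3986, -0.9171)
n_3 = (+0.9997, -0.0264)
n_4 = (+0.3402, +0.9403)
n_5 = (-0.5246, +0.8514)
  (0,1): δ = 123.66°  ·
  (0,2): δ = 47.59°  ✓
  (0,3): δ = 17.40°  ✓
  (0,4): δ = 89.03°  ·
  (0,5): δ = 140.56°  ·
  (1,2): δ = 103.93°  ·
  (1,3): δ = 38.93°  ✓
  (1,4): δ = 32.69°  ✓
  (1,5): δ = 84.22°  ·
  (2,3): δ = 115.00°  ·
  (2,4): δ = 43.38°  ✓
  (2,5): δ = 8.15°  ✓
  (3,4): δ = 108.38°  ·
  (3,5): δ = 56.85°  ·
  (4,5): δ = 128.47°  ·
antipodal pairs: 6

count = 6; pairs: (0,2), (0,3), (1,3), (1,4), (2,4), (2,5)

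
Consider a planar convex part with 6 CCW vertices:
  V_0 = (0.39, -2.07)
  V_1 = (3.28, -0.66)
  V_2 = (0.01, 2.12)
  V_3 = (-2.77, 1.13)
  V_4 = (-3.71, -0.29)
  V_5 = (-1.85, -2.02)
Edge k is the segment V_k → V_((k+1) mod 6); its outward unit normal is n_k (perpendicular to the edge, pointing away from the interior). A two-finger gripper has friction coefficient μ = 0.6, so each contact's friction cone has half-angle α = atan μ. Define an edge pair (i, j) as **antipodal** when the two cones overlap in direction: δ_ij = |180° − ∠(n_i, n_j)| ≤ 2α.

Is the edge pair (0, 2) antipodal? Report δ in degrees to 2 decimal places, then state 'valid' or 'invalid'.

δ = 6.41°, valid

α = atan 0.6 = 30.96°;  2α = 61.93°
edge 0: e_0 = (+2.89, +1.41);  n_0 = (+0.4385, -0.8987)
edge 2: e_2 = (-2.78, -0.99);  n_2 = (-0.3355, +0.9420)
∠(n_0, n_2) = 173.59°
δ = |180° − 173.59°| = 6.41°
6.41° ≤ 2α = 61.93°  →  valid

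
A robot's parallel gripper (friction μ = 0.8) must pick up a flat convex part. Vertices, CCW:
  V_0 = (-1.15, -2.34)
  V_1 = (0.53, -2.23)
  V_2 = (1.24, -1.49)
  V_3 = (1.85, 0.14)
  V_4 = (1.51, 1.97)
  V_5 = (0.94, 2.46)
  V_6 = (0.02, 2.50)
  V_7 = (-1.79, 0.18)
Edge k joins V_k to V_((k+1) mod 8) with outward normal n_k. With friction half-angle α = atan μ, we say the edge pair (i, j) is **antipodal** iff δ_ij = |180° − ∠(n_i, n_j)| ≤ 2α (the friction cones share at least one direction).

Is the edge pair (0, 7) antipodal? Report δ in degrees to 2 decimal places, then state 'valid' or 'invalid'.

α = atan 0.8 = 38.66°;  2α = 77.32°
edge 0: e_0 = (+1.68, +0.11);  n_0 = (+0.0653, -0.9979)
edge 7: e_7 = (+0.64, -2.52);  n_7 = (-0.9692, -0.2462)
∠(n_0, n_7) = 79.50°
δ = |180° − 79.50°| = 100.50°
100.50° > 2α = 77.32°  →  invalid

δ = 100.50°, invalid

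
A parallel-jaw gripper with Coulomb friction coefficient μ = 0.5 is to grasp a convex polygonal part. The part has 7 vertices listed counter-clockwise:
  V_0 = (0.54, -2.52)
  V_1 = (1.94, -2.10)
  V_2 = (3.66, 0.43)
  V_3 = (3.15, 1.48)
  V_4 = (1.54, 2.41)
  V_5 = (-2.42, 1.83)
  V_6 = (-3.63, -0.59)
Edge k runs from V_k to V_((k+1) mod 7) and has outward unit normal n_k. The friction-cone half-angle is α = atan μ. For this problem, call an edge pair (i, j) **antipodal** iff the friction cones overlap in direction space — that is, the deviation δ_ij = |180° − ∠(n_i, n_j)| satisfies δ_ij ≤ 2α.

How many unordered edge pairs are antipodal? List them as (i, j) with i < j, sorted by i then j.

count = 9; pairs: (0,3), (0,4), (0,5), (1,4), (1,5), (2,5), (2,6), (3,6), (4,6)

α = atan 0.5 = 26.57°;  2α = 53.13°
n_0 = (+0.2873, -0.9578)
n_1 = (+0.8270, -0.5622)
n_2 = (+0.8995, +0.4369)
n_3 = (+0.5002, +0.8659)
n_4 = (-0.1449, +0.9894)
n_5 = (-0.8944, +0.4472)
n_6 = (-0.4200, -0.9075)
  (0,1): δ = 140.91°  ·
  (0,2): δ = 80.79°  ·
  (0,3): δ = 46.71°  ✓
  (0,4): δ = 8.37°  ✓
  (0,5): δ = 46.74°  ✓
  (0,6): δ = 138.46°  ·
  (1,2): δ = 119.88°  ·
  (1,3): δ = 85.80°  ·
  (1,4): δ = 47.46°  ✓
  (1,5): δ = 7.64°  ✓
  (1,6): δ = 99.37°  ·
  (2,3): δ = 145.92°  ·
  (2,4): δ = 107.57°  ·
  (2,5): δ = 52.47°  ✓
  (2,6): δ = 39.26°  ✓
  (3,4): δ = 141.66°  ·
  (3,5): δ = 86.55°  ·
  (3,6): δ = 5.18°  ✓
  (4,5): δ = 124.90°  ·
  (4,6): δ = 33.17°  ✓
  (5,6): δ = 88.27°  ·
antipodal pairs: 9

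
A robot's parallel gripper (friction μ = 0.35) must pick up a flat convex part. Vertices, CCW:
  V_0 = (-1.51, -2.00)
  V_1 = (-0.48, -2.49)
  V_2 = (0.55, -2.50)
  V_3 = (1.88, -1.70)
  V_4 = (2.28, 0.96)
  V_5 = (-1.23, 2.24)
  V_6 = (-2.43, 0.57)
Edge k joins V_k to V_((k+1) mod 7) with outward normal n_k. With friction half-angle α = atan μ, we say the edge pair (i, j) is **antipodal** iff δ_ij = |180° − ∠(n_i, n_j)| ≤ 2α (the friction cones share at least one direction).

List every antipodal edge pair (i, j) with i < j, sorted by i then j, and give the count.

count = 5; pairs: (0,4), (1,4), (2,5), (3,5), (3,6)

α = atan 0.35 = 19.29°;  2α = 38.58°
n_0 = (-0.4296, -0.9030)
n_1 = (-0.0097, -1.0000)
n_2 = (+0.5154, -0.8569)
n_3 = (+0.9889, -0.1487)
n_4 = (+0.3426, +0.9395)
n_5 = (-0.8121, +0.5835)
n_6 = (-0.9415, -0.3370)
  (0,1): δ = 155.11°  ·
  (0,2): δ = 123.53°  ·
  (0,3): δ = 73.11°  ·
  (0,4): δ = 5.41°  ✓
  (0,5): δ = 79.74°  ·
  (0,6): δ = 135.14°  ·
  (1,2): δ = 148.42°  ·
  (1,3): δ = 98.00°  ·
  (1,4): δ = 19.48°  ✓
  (1,5): δ = 54.86°  ·
  (1,6): δ = 110.25°  ·
  (2,3): δ = 129.58°  ·
  (2,4): δ = 51.06°  ·
  (2,5): δ = 23.27°  ✓
  (2,6): δ = 78.67°  ·
  (3,4): δ = 101.48°  ·
  (3,5): δ = 27.15°  ✓
  (3,6): δ = 28.25°  ✓
  (4,5): δ = 105.66°  ·
  (4,6): δ = 50.27°  ·
  (5,6): δ = 124.60°  ·
antipodal pairs: 5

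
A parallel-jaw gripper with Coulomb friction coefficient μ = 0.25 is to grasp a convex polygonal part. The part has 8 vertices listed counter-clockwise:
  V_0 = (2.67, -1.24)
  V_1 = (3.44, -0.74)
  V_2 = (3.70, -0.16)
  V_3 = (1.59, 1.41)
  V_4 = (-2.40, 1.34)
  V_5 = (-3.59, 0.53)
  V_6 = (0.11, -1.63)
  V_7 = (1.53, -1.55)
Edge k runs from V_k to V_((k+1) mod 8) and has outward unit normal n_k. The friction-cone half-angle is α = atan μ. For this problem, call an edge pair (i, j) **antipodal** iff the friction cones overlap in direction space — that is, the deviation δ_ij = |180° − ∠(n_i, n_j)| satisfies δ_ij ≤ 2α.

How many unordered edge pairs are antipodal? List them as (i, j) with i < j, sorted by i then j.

α = atan 0.25 = 14.04°;  2α = 28.07°
n_0 = (+0.5446, -0.8387)
n_1 = (+0.9125, -0.4091)
n_2 = (+0.5970, +0.8023)
n_3 = (-0.0175, +0.9998)
n_4 = (-0.5627, +0.8267)
n_5 = (-0.5042, -0.8636)
n_6 = (+0.0562, -0.9984)
n_7 = (+0.2624, -0.9650)
  (0,1): δ = 147.14°  ·
  (0,2): δ = 69.65°  ·
  (0,3): δ = 31.99°  ·
  (0,4): δ = 1.24°  ✓
  (0,5): δ = 116.73°  ·
  (0,6): δ = 150.23°  ·
  (0,7): δ = 162.21°  ·
  (1,2): δ = 102.51°  ·
  (1,3): δ = 64.85°  ·
  (1,4): δ = 31.61°  ·
  (1,5): δ = 83.87°  ·
  (1,6): δ = 117.37°  ·
  (1,7): δ = 129.36°  ·
  (2,3): δ = 142.34°  ·
  (2,4): δ = 109.11°  ·
  (2,5): δ = 6.38°  ✓
  (2,6): δ = 39.88°  ·
  (2,7): δ = 51.86°  ·
  (3,4): δ = 146.76°  ·
  (3,5): δ = 31.28°  ·
  (3,6): δ = 2.22°  ✓
  (3,7): δ = 14.21°  ✓
  (4,5): δ = 64.52°  ·
  (4,6): δ = 31.02°  ·
  (4,7): δ = 19.03°  ✓
  (5,6): δ = 146.50°  ·
  (5,7): δ = 134.51°  ·
  (6,7): δ = 168.01°  ·
antipodal pairs: 5

count = 5; pairs: (0,4), (2,5), (3,6), (3,7), (4,7)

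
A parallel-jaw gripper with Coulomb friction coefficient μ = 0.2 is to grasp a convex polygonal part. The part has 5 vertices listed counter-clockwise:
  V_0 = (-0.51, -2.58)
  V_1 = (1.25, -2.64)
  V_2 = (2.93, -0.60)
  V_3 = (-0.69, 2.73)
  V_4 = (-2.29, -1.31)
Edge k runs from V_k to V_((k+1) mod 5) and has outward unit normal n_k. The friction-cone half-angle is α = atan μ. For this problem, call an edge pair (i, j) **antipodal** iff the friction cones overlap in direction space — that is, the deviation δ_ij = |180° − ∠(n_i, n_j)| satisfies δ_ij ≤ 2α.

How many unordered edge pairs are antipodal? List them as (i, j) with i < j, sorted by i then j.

count = 2; pairs: (1,3), (2,4)

α = atan 0.2 = 11.31°;  2α = 22.62°
n_0 = (-0.0341, -0.9994)
n_1 = (+0.7719, -0.6357)
n_2 = (+0.6770, +0.7360)
n_3 = (-0.9297, +0.3682)
n_4 = (-0.5808, -0.8140)
  (0,1): δ = 127.52°  ·
  (0,2): δ = 40.66°  ·
  (0,3): δ = 70.35°  ·
  (0,4): δ = 146.45°  ·
  (1,2): δ = 93.14°  ·
  (1,3): δ = 17.87°  ✓
  (1,4): δ = 93.97°  ·
  (2,3): δ = 68.99°  ·
  (2,4): δ = 7.10°  ✓
  (3,4): δ = 103.90°  ·
antipodal pairs: 2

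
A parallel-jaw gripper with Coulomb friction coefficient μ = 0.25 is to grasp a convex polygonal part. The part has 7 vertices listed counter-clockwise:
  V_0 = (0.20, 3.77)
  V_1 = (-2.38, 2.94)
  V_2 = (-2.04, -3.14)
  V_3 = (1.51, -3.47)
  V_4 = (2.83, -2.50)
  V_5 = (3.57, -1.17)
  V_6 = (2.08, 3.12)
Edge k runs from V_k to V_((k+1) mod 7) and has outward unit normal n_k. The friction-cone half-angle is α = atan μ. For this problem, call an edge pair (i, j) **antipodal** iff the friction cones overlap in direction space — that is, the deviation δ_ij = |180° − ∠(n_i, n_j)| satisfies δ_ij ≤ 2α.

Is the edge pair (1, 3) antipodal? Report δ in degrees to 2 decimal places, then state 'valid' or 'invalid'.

δ = 56.89°, invalid

α = atan 0.25 = 14.04°;  2α = 28.07°
edge 1: e_1 = (+0.34, -6.08);  n_1 = (-0.9984, -0.0558)
edge 3: e_3 = (+1.32, +0.97);  n_3 = (+0.5922, -0.8058)
∠(n_1, n_3) = 123.11°
δ = |180° − 123.11°| = 56.89°
56.89° > 2α = 28.07°  →  invalid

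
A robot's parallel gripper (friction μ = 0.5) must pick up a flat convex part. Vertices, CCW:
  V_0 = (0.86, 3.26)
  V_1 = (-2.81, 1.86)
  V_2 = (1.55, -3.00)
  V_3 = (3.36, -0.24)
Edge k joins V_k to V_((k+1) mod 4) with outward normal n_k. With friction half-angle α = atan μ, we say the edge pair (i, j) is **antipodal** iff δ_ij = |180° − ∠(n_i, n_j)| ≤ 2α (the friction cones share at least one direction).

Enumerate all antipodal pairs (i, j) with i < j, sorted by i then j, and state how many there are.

α = atan 0.5 = 26.57°;  2α = 53.13°
n_0 = (-0.3564, +0.9343)
n_1 = (-0.7444, -0.6678)
n_2 = (+0.8362, -0.5484)
n_3 = (+0.8137, +0.5812)
  (0,1): δ = 68.98°  ·
  (0,2): δ = 35.86°  ✓
  (0,3): δ = 104.66°  ·
  (1,2): δ = 75.15°  ·
  (1,3): δ = 6.36°  ✓
  (2,3): δ = 111.21°  ·
antipodal pairs: 2

count = 2; pairs: (0,2), (1,3)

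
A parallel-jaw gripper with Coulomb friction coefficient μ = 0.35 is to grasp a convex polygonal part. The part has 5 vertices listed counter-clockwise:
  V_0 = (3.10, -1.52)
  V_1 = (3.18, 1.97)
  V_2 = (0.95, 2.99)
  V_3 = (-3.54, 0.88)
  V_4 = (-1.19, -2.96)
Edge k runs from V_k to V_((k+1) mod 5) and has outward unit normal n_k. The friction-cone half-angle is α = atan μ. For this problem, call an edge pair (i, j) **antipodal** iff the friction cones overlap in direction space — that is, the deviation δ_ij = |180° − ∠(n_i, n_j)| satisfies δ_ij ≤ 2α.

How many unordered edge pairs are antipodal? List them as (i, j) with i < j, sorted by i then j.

count = 3; pairs: (0,3), (1,3), (2,4)

α = atan 0.35 = 19.29°;  2α = 38.58°
n_0 = (+0.9997, -0.0229)
n_1 = (+0.4160, +0.9094)
n_2 = (-0.4253, +0.9050)
n_3 = (-0.8530, -0.5220)
n_4 = (+0.3182, -0.9480)
  (0,1): δ = 113.27°  ·
  (0,2): δ = 63.52°  ·
  (0,3): δ = 32.78°  ✓
  (0,4): δ = 109.87°  ·
  (1,2): δ = 130.25°  ·
  (1,3): δ = 33.95°  ✓
  (1,4): δ = 43.13°  ·
  (2,3): δ = 83.70°  ·
  (2,4): δ = 6.62°  ✓
  (3,4): δ = 102.91°  ·
antipodal pairs: 3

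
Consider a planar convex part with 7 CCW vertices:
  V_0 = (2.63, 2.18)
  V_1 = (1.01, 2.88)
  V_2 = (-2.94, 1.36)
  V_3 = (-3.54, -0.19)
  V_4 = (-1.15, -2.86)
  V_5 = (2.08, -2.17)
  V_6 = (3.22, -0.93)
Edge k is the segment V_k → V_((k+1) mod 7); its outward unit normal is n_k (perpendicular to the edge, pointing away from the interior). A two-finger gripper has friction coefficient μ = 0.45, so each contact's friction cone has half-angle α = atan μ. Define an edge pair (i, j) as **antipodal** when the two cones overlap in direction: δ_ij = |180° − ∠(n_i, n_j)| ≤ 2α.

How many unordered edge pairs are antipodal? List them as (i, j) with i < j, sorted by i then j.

count = 7; pairs: (0,3), (0,4), (1,4), (1,5), (2,5), (2,6), (3,6)

α = atan 0.45 = 24.23°;  2α = 48.46°
n_0 = (+0.3967, +0.9180)
n_1 = (-0.3591, +0.9333)
n_2 = (-0.9326, +0.3610)
n_3 = (-0.7451, -0.6670)
n_4 = (+0.2089, -0.9779)
n_5 = (+0.7362, -0.6768)
n_6 = (+0.9825, +0.1864)
  (0,1): δ = 135.58°  ·
  (0,2): δ = 87.79°  ·
  (0,3): δ = 24.80°  ✓
  (0,4): δ = 35.43°  ✓
  (0,5): δ = 70.78°  ·
  (0,6): δ = 124.11°  ·
  (1,2): δ = 132.21°  ·
  (1,3): δ = 69.21°  ·
  (1,4): δ = 8.99°  ✓
  (1,5): δ = 26.36°  ✓
  (1,6): δ = 79.69°  ·
  (2,3): δ = 117.01°  ·
  (2,4): δ = 56.78°  ·
  (2,5): δ = 21.43°  ✓
  (2,6): δ = 31.90°  ✓
  (3,4): δ = 119.77°  ·
  (3,5): δ = 84.43°  ·
  (3,6): δ = 31.09°  ✓
  (4,5): δ = 144.65°  ·
  (4,6): δ = 91.32°  ·
  (5,6): δ = 126.66°  ·
antipodal pairs: 7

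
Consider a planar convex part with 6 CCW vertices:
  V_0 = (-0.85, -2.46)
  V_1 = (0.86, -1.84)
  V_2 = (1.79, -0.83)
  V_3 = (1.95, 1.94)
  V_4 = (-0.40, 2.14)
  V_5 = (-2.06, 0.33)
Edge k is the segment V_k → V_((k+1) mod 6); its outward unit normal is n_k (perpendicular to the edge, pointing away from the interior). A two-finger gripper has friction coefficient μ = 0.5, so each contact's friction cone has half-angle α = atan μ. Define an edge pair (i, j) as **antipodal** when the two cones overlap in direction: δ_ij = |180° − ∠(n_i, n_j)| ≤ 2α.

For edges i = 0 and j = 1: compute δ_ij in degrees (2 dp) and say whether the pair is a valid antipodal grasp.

δ = 152.57°, invalid

α = atan 0.5 = 26.57°;  2α = 53.13°
edge 0: e_0 = (+1.71, +0.62);  n_0 = (+0.3409, -0.9401)
edge 1: e_1 = (+0.93, +1.01);  n_1 = (+0.7356, -0.6774)
∠(n_0, n_1) = 27.43°
δ = |180° − 27.43°| = 152.57°
152.57° > 2α = 53.13°  →  invalid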